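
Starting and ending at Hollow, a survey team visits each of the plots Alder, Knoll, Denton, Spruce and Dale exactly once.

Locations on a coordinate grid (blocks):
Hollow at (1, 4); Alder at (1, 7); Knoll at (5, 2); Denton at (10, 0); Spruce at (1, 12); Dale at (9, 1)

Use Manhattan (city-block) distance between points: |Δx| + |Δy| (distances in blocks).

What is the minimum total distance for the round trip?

42 blocks — the shortest possible round trip.

With 5 stops there are 5!/2 = 60 distinct round trips (a route and its reverse cost the same).
Hollow-Alder-Knoll-Denton-Spruce-Dale-Hollow: 3+9+7+21+19+11 = 70
Hollow-Alder-Knoll-Denton-Dale-Spruce-Hollow: 3+9+7+2+19+8 = 48
Hollow-Alder-Knoll-Spruce-Denton-Dale-Hollow: 3+9+14+21+2+11 = 60
Hollow-Alder-Knoll-Spruce-Dale-Denton-Hollow: 3+9+14+19+2+13 = 60
Hollow-Alder-Knoll-Dale-Denton-Spruce-Hollow: 3+9+5+2+21+8 = 48
Hollow-Alder-Knoll-Dale-Spruce-Denton-Hollow: 3+9+5+19+21+13 = 70
Hollow-Alder-Denton-Knoll-Spruce-Dale-Hollow: 3+16+7+14+19+11 = 70
Hollow-Alder-Denton-Knoll-Dale-Spruce-Hollow: 3+16+7+5+19+8 = 58
Hollow-Alder-Denton-Spruce-Knoll-Dale-Hollow: 3+16+21+14+5+11 = 70
Hollow-Alder-Denton-Spruce-Dale-Knoll-Hollow: 3+16+21+19+5+6 = 70
Hollow-Alder-Denton-Dale-Knoll-Spruce-Hollow: 3+16+2+5+14+8 = 48
Hollow-Alder-Denton-Dale-Spruce-Knoll-Hollow: 3+16+2+19+14+6 = 60
Hollow-Alder-Spruce-Knoll-Denton-Dale-Hollow: 3+5+14+7+2+11 = 42
Hollow-Alder-Spruce-Knoll-Dale-Denton-Hollow: 3+5+14+5+2+13 = 42
… (46 more)
The minimum is 42.
One optimal route: Hollow → Alder → Spruce → Knoll → Denton → Dale → Hollow (or its reverse).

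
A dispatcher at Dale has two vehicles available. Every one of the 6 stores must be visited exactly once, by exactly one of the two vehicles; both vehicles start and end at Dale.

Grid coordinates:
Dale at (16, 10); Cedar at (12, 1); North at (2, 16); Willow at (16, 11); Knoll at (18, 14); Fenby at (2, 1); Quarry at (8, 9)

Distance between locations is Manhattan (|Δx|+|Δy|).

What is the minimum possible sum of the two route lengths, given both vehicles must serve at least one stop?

There are 2^5 − 1 = 31 ways to divide the 6 stops into two non-empty groups. For each, the best each vehicle can do is its own shortest tour through its group:
  {Cedar} + {North, Willow, Knoll, Fenby, Quarry}: 26 + 62 = 88
  {North} + {Cedar, Willow, Knoll, Fenby, Quarry}: 40 + 58 = 98
  {Cedar, North} + {Willow, Knoll, Fenby, Quarry}: 58 + 58 = 116
  {Willow} + {Cedar, North, Knoll, Fenby, Quarry}: 2 + 70 = 72
  {Cedar, Willow} + {North, Knoll, Fenby, Quarry}: 28 + 62 = 90
  {North, Willow} + {Cedar, Knoll, Fenby, Quarry}: 40 + 58 = 98
  … (31 splits in total)
Best: vehicle 1 Dale → Willow → Dale = 2; vehicle 2 Dale → Knoll → North → Fenby → Cedar → Quarry → Dale = 70; combined 72.

72 — the smallest possible combined total.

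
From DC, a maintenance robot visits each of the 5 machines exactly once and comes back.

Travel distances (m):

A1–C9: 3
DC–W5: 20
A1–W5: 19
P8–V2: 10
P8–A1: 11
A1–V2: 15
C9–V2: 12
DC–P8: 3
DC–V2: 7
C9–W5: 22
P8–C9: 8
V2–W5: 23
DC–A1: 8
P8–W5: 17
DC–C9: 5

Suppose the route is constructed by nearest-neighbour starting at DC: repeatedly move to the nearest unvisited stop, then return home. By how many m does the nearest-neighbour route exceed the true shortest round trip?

Excess over optimum: 11 m.

DC: P8=3, C9=5, V2=7, A1=8, W5=20 ⇒ P8
P8: C9=8, V2=10, A1=11, W5=17 ⇒ C9
C9: A1=3, V2=12, W5=22 ⇒ A1
A1: V2=15, W5=19 ⇒ V2
V2: W5=23 ⇒ W5
NN route DC → P8 → C9 → A1 → V2 → W5 → DC costs 72.
Optimal: DC → P8 → W5 → A1 → C9 → V2 → DC costs 61 (by enumerating all 60 distinct tours).
Excess = 72 − 61 = 11.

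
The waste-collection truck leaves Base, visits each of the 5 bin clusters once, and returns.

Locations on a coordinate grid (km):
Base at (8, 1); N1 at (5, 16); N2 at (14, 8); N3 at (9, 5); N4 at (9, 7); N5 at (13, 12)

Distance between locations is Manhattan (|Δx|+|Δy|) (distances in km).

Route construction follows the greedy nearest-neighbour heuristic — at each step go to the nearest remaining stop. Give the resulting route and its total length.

48 km along Base → N3 → N4 → N2 → N5 → N1 → Base.

At Base the remaining stops are N3 5, N4 7, N2 13, N5 16, N1 18; go to N3.
At N3 the remaining stops are N4 2, N2 8, N5 11, N1 15; go to N4.
At N4 the remaining stops are N2 6, N5 9, N1 13; go to N2.
At N2 the remaining stops are N5 5, N1 17; go to N5.
At N5 the remaining stops are N1 12; go to N1.
Return N1→Base: 18.
Total = 5 + 2 + 6 + 5 + 12 + 18 = 48.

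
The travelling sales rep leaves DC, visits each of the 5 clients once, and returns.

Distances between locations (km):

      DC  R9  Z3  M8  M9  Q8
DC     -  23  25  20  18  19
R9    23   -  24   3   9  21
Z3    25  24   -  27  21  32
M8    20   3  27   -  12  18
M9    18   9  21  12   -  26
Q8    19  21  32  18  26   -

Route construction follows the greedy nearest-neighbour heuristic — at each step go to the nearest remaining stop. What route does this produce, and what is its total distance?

105 km along DC → M9 → R9 → M8 → Q8 → Z3 → DC.

At DC the remaining stops are M9 18, Q8 19, M8 20, R9 23, Z3 25; go to M9.
At M9 the remaining stops are R9 9, M8 12, Z3 21, Q8 26; go to R9.
At R9 the remaining stops are M8 3, Q8 21, Z3 24; go to M8.
At M8 the remaining stops are Q8 18, Z3 27; go to Q8.
At Q8 the remaining stops are Z3 32; go to Z3.
Return Z3→DC: 25.
Total = 18 + 9 + 3 + 18 + 32 + 25 = 105.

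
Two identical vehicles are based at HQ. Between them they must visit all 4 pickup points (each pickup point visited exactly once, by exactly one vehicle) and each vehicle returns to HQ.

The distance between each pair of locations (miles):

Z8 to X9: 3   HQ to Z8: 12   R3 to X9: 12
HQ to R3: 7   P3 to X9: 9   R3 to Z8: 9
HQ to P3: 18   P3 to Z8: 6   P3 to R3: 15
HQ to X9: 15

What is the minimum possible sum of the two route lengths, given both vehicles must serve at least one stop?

Minimum combined distance: 56 miles.

Check every non-empty split of the stops between the two vehicles; for each half take its own optimal tour:
  {P3} + {R3, Z8, X9}: 36 + 34 = 70
  {R3} + {P3, Z8, X9}: 14 + 42 = 56
  {P3, R3} + {Z8, X9}: 40 + 30 = 70
  {Z8} + {P3, R3, X9}: 24 + 46 = 70
  {P3, Z8} + {R3, X9}: 36 + 34 = 70
  {R3, Z8} + {P3, X9}: 28 + 42 = 70
  … (7 splits in total)
Best: vehicle 1 HQ → R3 → HQ = 14; vehicle 2 HQ → P3 → Z8 → X9 → HQ = 42; combined 56.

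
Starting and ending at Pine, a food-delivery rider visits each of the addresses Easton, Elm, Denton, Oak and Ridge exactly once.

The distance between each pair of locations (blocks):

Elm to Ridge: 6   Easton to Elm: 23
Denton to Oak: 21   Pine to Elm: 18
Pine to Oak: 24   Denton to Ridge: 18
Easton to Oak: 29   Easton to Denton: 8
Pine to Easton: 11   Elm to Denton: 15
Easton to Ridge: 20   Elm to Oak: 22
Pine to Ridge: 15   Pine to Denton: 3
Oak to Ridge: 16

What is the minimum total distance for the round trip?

There are 60 distinct closed tours to check (reversals are equivalent).
Pine → Easton → Elm → Denton → Oak → Ridge → Pine: 11+23+15+21+16+15 = 101
Pine → Easton → Elm → Denton → Ridge → Oak → Pine: 11+23+15+18+16+24 = 107
Pine → Easton → Elm → Oak → Denton → Ridge → Pine: 11+23+22+21+18+15 = 110
Pine → Easton → Elm → Oak → Ridge → Denton → Pine: 11+23+22+16+18+3 = 93
Pine → Easton → Elm → Ridge → Denton → Oak → Pine: 11+23+6+18+21+24 = 103
Pine → Easton → Elm → Ridge → Oak → Denton → Pine: 11+23+6+16+21+3 = 80
Pine → Easton → Denton → Elm → Oak → Ridge → Pine: 11+8+15+22+16+15 = 87
Pine → Easton → Denton → Elm → Ridge → Oak → Pine: 11+8+15+6+16+24 = 80
Pine → Easton → Denton → Oak → Elm → Ridge → Pine: 11+8+21+22+6+15 = 83
Pine → Easton → Denton → Oak → Ridge → Elm → Pine: 11+8+21+16+6+18 = 80
Pine → Easton → Denton → Ridge → Elm → Oak → Pine: 11+8+18+6+22+24 = 89
Pine → Easton → Denton → Ridge → Oak → Elm → Pine: 11+8+18+16+22+18 = 93
Pine → Easton → Oak → Elm → Denton → Ridge → Pine: 11+29+22+15+18+15 = 110
Pine → Easton → Oak → Elm → Ridge → Denton → Pine: 11+29+22+6+18+3 = 89
… (46 more)
The minimum is 80.
One optimal route: Pine → Easton → Elm → Ridge → Oak → Denton → Pine (or its reverse).

Minimum total distance: 80 blocks.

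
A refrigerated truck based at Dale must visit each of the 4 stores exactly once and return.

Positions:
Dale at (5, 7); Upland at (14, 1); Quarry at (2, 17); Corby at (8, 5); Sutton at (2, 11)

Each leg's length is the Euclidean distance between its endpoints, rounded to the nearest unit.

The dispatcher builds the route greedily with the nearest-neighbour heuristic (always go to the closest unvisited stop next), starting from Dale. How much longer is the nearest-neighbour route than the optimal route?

1 longer than the optimal tour.

From Dale: Corby=4, Sutton=5, Quarry=10, Upland=11 → choose Corby (4).
From Corby: Upland=7, Sutton=8, Quarry=13 → choose Upland (7).
From Upland: Sutton=16, Quarry=20 → choose Sutton (16).
From Sutton: Quarry=6 → choose Quarry (6).
NN route Dale → Corby → Upland → Sutton → Quarry → Dale costs 43.
Optimal: Dale → Upland → Corby → Quarry → Sutton → Dale costs 42 (by enumerating all 12 distinct tours).
Excess = 43 − 42 = 1.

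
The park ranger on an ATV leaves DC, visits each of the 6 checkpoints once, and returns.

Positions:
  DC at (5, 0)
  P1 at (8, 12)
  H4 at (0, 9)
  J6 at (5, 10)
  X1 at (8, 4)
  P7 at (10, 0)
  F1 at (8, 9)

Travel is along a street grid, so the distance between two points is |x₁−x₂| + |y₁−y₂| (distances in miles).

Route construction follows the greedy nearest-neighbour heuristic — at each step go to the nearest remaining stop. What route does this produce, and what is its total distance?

44 miles along DC → P7 → X1 → F1 → P1 → J6 → H4 → DC.

At DC the remaining stops are P7 5, X1 7, J6 10, F1 12, H4 14, P1 15; go to P7.
At P7 the remaining stops are X1 6, F1 11, P1 14, J6 15, H4 19; go to X1.
At X1 the remaining stops are F1 5, P1 8, J6 9, H4 13; go to F1.
At F1 the remaining stops are P1 3, J6 4, H4 8; go to P1.
At P1 the remaining stops are J6 5, H4 11; go to J6.
At J6 the remaining stops are H4 6; go to H4.
Return H4→DC: 14.
Total = 5 + 6 + 5 + 3 + 5 + 6 + 14 = 44.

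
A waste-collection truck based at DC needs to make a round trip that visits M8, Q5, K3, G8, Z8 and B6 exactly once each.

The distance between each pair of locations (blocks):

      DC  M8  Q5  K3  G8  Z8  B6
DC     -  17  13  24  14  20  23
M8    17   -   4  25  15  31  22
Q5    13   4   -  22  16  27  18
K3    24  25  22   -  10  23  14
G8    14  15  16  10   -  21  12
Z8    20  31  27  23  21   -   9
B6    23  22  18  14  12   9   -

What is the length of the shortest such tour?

Shortest round trip = 85 blocks.

DC→M8→Q5→K3→G8→Z8→B6→DC: 17+4+22+10+21+9+23 = 106
DC→M8→Q5→K3→G8→B6→Z8→DC: 17+4+22+10+12+9+20 = 94
DC→M8→Q5→K3→Z8→G8→B6→DC: 17+4+22+23+21+12+23 = 122
DC→M8→Q5→K3→Z8→B6→G8→DC: 17+4+22+23+9+12+14 = 101
DC→M8→Q5→K3→B6→G8→Z8→DC: 17+4+22+14+12+21+20 = 110
DC→M8→Q5→K3→B6→Z8→G8→DC: 17+4+22+14+9+21+14 = 101
DC→M8→Q5→G8→K3→Z8→B6→DC: 17+4+16+10+23+9+23 = 102
DC→M8→Q5→G8→K3→B6→Z8→DC: 17+4+16+10+14+9+20 = 90
… (352 more)
DC→Q5→M8→G8→K3→B6→Z8→DC: 13+4+15+10+14+9+20 = 85  ← best
The minimum is 85.
One optimal route: DC → Q5 → M8 → G8 → K3 → B6 → Z8 → DC (or its reverse).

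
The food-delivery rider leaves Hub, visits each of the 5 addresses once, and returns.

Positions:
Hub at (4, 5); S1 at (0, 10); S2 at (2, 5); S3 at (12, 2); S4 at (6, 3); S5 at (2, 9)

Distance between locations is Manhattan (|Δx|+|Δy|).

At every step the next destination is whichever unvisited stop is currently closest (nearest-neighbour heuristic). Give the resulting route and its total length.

40 along Hub → S2 → S5 → S1 → S4 → S3 → Hub.

Hub → [S2:2 / S4:4 / S5:6 / S1:9 / S3:11] → S2 (2)
S2 → [S5:4 / S4:6 / S1:7 / S3:13] → S5 (4)
S5 → [S1:3 / S4:10 / S3:17] → S1 (3)
S1 → [S4:13 / S3:20] → S4 (13)
S4 → [S3:7] → S3 (7)
Return S3→Hub: 11.
Total = 2 + 4 + 3 + 13 + 7 + 11 = 40.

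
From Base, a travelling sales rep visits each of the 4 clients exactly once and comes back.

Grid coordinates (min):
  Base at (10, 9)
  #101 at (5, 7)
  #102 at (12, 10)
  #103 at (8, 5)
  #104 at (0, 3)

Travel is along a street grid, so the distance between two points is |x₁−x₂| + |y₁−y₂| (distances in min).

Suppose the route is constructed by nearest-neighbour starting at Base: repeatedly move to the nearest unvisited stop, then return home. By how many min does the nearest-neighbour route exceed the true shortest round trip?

4 min longer than the optimal tour.

Base: #102=3, #103=6, #101=7, #104=16 ⇒ #102
#102: #103=9, #101=10, #104=19 ⇒ #103
#103: #101=5, #104=10 ⇒ #101
#101: #104=9 ⇒ #104
NN route Base → #102 → #103 → #101 → #104 → Base costs 42.
Optimal: Base → #101 → #104 → #103 → #102 → Base costs 38 (by enumerating all 12 distinct tours).
Excess = 42 − 38 = 4.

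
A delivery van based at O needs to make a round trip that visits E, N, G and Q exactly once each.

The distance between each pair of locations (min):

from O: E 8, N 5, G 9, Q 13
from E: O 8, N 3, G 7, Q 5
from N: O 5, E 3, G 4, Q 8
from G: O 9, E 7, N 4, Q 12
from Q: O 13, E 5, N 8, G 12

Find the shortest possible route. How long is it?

Minimum total distance: 34 min.

O → E → N → G → Q → O: 8+3+4+12+13 = 40
O → E → N → Q → G → O: 8+3+8+12+9 = 40
O → E → G → N → Q → O: 8+7+4+8+13 = 40
O → E → G → Q → N → O: 8+7+12+8+5 = 40
O → E → Q → N → G → O: 8+5+8+4+9 = 34
O → E → Q → G → N → O: 8+5+12+4+5 = 34
O → N → E → G → Q → O: 5+3+7+12+13 = 40
O → N → E → Q → G → O: 5+3+5+12+9 = 34
O → N → G → E → Q → O: 5+4+7+5+13 = 34
O → N → Q → E → G → O: 5+8+5+7+9 = 34
O → G → E → N → Q → O: 9+7+3+8+13 = 40
O → G → N → E → Q → O: 9+4+3+5+13 = 34
The minimum is 34.
One optimal route: O → E → Q → N → G → O (or its reverse).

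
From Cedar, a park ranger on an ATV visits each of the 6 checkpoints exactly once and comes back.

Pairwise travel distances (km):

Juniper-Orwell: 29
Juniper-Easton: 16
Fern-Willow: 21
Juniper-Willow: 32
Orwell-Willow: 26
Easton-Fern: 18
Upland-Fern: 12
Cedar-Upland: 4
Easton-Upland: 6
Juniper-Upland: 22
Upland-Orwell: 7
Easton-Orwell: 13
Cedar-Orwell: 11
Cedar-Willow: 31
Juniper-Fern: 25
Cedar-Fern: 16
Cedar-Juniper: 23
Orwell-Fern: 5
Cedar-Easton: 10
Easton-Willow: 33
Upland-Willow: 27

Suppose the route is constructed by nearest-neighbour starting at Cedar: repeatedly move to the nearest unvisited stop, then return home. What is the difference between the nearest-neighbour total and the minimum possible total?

Cedar: Upland=4, Easton=10, Orwell=11, Fern=16, Juniper=23, Willow=31 ⇒ Upland
Upland: Easton=6, Orwell=7, Fern=12, Juniper=22, Willow=27 ⇒ Easton
Easton: Orwell=13, Juniper=16, Fern=18, Willow=33 ⇒ Orwell
Orwell: Fern=5, Willow=26, Juniper=29 ⇒ Fern
Fern: Willow=21, Juniper=25 ⇒ Willow
Willow: Juniper=32 ⇒ Juniper
NN route Cedar → Upland → Easton → Orwell → Fern → Willow → Juniper → Cedar costs 104.
Optimal: Cedar → Easton → Juniper → Willow → Fern → Orwell → Upland → Cedar costs 95 (by enumerating all 360 distinct tours).
Excess = 104 − 95 = 9.

Excess over optimum: 9 km.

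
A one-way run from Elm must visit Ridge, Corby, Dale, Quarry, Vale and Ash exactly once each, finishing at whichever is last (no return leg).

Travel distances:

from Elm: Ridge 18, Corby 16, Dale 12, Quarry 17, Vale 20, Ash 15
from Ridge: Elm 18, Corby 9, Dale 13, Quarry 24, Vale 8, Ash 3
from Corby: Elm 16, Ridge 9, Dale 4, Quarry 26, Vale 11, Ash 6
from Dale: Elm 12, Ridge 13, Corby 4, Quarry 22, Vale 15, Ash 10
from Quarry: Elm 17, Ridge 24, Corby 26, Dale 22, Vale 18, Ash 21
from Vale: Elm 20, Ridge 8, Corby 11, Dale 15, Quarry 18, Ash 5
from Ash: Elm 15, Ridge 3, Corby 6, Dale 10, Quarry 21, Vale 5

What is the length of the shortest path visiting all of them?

There are 6! = 720 possible orderings.
Elm→Ridge→Corby→Dale→Quarry→Vale→Ash: 18+9+4+22+18+5 = 76
Elm→Ridge→Corby→Dale→Quarry→Ash→Vale: 18+9+4+22+21+5 = 79
Elm→Ridge→Corby→Dale→Vale→Quarry→Ash: 18+9+4+15+18+21 = 85
Elm→Ridge→Corby→Dale→Vale→Ash→Quarry: 18+9+4+15+5+21 = 72
Elm→Ridge→Corby→Dale→Ash→Quarry→Vale: 18+9+4+10+21+18 = 80
Elm→Ridge→Corby→Dale→Ash→Vale→Quarry: 18+9+4+10+5+18 = 64
Elm→Ridge→Corby→Quarry→Dale→Vale→Ash: 18+9+26+22+15+5 = 95
Elm→Ridge→Corby→Quarry→Dale→Ash→Vale: 18+9+26+22+10+5 = 90
… (712 more)
Elm→Dale→Corby→Ridge→Ash→Vale→Quarry: 12+4+9+3+5+18 = 51  ← best
The minimum is 51.
One shortest path: Elm → Dale → Corby → Ridge → Ash → Vale → Quarry.

51 — the minimum one-way total.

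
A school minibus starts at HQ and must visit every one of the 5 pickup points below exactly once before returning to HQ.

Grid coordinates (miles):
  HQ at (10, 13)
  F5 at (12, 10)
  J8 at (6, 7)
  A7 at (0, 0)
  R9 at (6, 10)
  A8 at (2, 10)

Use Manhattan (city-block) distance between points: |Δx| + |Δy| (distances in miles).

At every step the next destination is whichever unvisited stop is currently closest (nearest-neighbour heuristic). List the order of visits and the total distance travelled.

HQ → [F5:5 / R9:7 / J8:10 / A8:11 / A7:23] → F5 (5)
F5 → [R9:6 / J8:9 / A8:10 / A7:22] → R9 (6)
R9 → [J8:3 / A8:4 / A7:16] → J8 (3)
J8 → [A8:7 / A7:13] → A8 (7)
A8 → [A7:12] → A7 (12)
Return A7→HQ: 23.
Total = 5 + 6 + 3 + 7 + 12 + 23 = 56.

Total distance 56 miles via the nearest-neighbour route HQ → F5 → R9 → J8 → A8 → A7 → HQ.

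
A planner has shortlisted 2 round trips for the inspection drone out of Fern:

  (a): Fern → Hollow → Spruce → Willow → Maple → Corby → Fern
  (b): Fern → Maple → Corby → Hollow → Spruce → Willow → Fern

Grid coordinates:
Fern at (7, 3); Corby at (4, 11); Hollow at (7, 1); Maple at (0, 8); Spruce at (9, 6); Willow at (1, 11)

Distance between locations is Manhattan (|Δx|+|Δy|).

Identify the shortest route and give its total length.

Shortest is (a), total 44.

(a): 2 + 7 + 13 + 4 + 7 + 11 = 44
(b): 12 + 7 + 13 + 7 + 13 + 14 = 66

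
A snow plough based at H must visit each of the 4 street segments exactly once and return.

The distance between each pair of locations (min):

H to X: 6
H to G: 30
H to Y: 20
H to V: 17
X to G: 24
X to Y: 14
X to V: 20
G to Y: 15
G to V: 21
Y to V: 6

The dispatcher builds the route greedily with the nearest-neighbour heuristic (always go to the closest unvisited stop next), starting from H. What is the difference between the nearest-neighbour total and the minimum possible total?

From H: X=6, V=17, Y=20, G=30 → choose X (6).
From X: Y=14, V=20, G=24 → choose Y (14).
From Y: V=6, G=15 → choose V (6).
From V: G=21 → choose G (21).
NN route H → X → Y → V → G → H costs 77.
Optimal: H → X → G → Y → V → H costs 68 (by enumerating all 12 distinct tours).
Excess = 77 − 68 = 9.

9 min longer than the optimal tour.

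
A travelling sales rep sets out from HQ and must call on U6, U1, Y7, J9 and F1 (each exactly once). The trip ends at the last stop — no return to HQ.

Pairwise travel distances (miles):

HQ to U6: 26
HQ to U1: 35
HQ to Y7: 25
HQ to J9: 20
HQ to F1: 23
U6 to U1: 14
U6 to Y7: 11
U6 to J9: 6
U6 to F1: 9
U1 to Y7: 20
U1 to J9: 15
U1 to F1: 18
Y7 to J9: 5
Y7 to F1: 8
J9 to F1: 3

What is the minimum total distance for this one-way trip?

56 miles — the minimum one-way total.

There are 5! = 120 possible orderings.
HQ→U6→U1→Y7→J9→F1: 26+14+20+5+3 = 68
HQ→U6→U1→Y7→F1→J9: 26+14+20+8+3 = 71
HQ→U6→U1→J9→Y7→F1: 26+14+15+5+8 = 68
HQ→U6→U1→J9→F1→Y7: 26+14+15+3+8 = 66
HQ→U6→U1→F1→Y7→J9: 26+14+18+8+5 = 71
HQ→U6→U1→F1→J9→Y7: 26+14+18+3+5 = 66
HQ→U6→Y7→U1→J9→F1: 26+11+20+15+3 = 75
HQ→U6→Y7→U1→F1→J9: 26+11+20+18+3 = 78
HQ→U6→Y7→J9→U1→F1: 26+11+5+15+18 = 75
HQ→U6→Y7→J9→F1→U1: 26+11+5+3+18 = 63
HQ→U6→Y7→F1→U1→J9: 26+11+8+18+15 = 78
HQ→U6→Y7→F1→J9→U1: 26+11+8+3+15 = 63
HQ→U6→J9→U1→Y7→F1: 26+6+15+20+8 = 75
HQ→U6→J9→U1→F1→Y7: 26+6+15+18+8 = 73
… (106 more)
HQ→Y7→J9→F1→U6→U1: 25+5+3+9+14 = 56  ← best
The minimum is 56.
One shortest path: HQ → Y7 → J9 → F1 → U6 → U1.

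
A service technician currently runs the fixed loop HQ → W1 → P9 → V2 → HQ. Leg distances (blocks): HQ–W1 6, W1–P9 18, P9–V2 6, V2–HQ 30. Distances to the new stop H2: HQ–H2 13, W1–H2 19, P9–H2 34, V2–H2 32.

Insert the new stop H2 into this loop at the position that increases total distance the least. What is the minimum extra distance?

Adding 15 blocks by placing H2 on the V2–HQ leg.

Insertion cost between consecutive stops i–j is d(i,H2) + d(H2,j) − d(i,j):
  between HQ and W1: 13 + 19 − 6 = 26
  between W1 and P9: 19 + 34 − 18 = 35
  between P9 and V2: 34 + 32 − 6 = 60
  between V2 and HQ: 32 + 13 − 30 = 15
Cheapest insertion is between V2 and HQ, adding 15.
New total = 60 + 15 = 75.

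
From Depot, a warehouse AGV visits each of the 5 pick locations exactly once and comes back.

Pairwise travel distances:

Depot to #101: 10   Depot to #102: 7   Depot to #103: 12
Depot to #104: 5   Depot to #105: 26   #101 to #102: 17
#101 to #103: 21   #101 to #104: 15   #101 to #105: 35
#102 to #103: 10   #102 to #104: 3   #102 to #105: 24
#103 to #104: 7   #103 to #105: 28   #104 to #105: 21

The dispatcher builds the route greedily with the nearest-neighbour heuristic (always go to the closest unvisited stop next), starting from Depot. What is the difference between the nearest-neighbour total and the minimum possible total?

Excess over optimum: 10.

From Depot: #104=5, #102=7, #101=10, #103=12, #105=26 → choose #104 (5).
From #104: #102=3, #103=7, #101=15, #105=21 → choose #102 (3).
From #102: #103=10, #101=17, #105=24 → choose #103 (10).
From #103: #101=21, #105=28 → choose #101 (21).
From #101: #105=35 → choose #105 (35).
NN route Depot → #104 → #102 → #103 → #101 → #105 → Depot costs 100.
Optimal: Depot → #101 → #103 → #104 → #105 → #102 → Depot costs 90 (by enumerating all 60 distinct tours).
Excess = 100 − 90 = 10.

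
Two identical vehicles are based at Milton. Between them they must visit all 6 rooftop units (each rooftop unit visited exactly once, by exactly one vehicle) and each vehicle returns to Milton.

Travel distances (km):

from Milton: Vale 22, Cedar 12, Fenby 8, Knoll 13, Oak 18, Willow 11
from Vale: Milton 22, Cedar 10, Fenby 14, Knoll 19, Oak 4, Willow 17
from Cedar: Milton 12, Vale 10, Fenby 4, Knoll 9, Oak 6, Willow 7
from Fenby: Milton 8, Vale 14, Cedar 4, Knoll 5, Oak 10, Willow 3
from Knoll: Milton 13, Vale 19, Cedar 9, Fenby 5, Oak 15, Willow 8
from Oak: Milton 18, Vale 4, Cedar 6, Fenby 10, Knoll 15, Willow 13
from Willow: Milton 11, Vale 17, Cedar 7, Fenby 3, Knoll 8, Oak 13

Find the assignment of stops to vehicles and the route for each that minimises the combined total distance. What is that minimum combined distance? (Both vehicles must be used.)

76 km — the smallest possible combined total.

There are 2^5 − 1 = 31 ways to divide the 6 stops into two non-empty groups. For each, the best each vehicle can do is its own shortest tour through its group:
  {Vale} + {Cedar, Fenby, Knoll, Oak, Willow}: 44 + 52 = 96
  {Cedar} + {Vale, Fenby, Knoll, Oak, Willow}: 24 + 60 = 84
  {Vale, Cedar} + {Fenby, Knoll, Oak, Willow}: 44 + 52 = 96
  {Fenby} + {Vale, Cedar, Knoll, Oak, Willow}: 16 + 60 = 76
  {Vale, Fenby} + {Cedar, Knoll, Oak, Willow}: 44 + 52 = 96
  {Cedar, Fenby} + {Vale, Knoll, Oak, Willow}: 24 + 60 = 84
  … (31 splits in total)
Best: vehicle 1 Milton → Fenby → Milton = 16; vehicle 2 Milton → Vale → Oak → Cedar → Knoll → Willow → Milton = 60; combined 76.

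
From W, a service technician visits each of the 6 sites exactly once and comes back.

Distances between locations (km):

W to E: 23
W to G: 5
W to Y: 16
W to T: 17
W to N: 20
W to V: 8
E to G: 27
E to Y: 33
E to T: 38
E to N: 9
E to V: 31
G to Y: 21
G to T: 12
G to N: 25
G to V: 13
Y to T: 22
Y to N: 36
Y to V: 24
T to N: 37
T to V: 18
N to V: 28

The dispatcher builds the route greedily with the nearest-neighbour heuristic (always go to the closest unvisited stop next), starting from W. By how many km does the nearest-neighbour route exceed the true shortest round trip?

Excess over optimum: 4 km.

W: G=5, V=8, Y=16, T=17, N=20, E=23 ⇒ G
G: T=12, V=13, Y=21, N=25, E=27 ⇒ T
T: V=18, Y=22, N=37, E=38 ⇒ V
V: Y=24, N=28, E=31 ⇒ Y
Y: E=33, N=36 ⇒ E
E: N=9 ⇒ N
NN route W → G → T → V → Y → E → N → W costs 121.
Optimal: W → G → T → Y → E → N → V → W costs 117 (by enumerating all 360 distinct tours).
Excess = 121 − 117 = 4.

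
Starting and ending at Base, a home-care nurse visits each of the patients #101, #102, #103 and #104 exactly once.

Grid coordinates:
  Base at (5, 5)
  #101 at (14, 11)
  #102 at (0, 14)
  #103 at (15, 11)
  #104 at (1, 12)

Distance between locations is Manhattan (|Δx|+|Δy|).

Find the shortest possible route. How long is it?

Base-#101-#102-#103-#104-Base: 15+17+18+15+11 = 76
Base-#101-#102-#104-#103-Base: 15+17+3+15+16 = 66
Base-#101-#103-#102-#104-Base: 15+1+18+3+11 = 48
Base-#101-#103-#104-#102-Base: 15+1+15+3+14 = 48
Base-#101-#104-#102-#103-Base: 15+14+3+18+16 = 66
Base-#101-#104-#103-#102-Base: 15+14+15+18+14 = 76
Base-#102-#101-#103-#104-Base: 14+17+1+15+11 = 58
Base-#102-#101-#104-#103-Base: 14+17+14+15+16 = 76
Base-#102-#103-#101-#104-Base: 14+18+1+14+11 = 58
Base-#102-#104-#101-#103-Base: 14+3+14+1+16 = 48
Base-#103-#101-#102-#104-Base: 16+1+17+3+11 = 48
Base-#103-#102-#101-#104-Base: 16+18+17+14+11 = 76
The minimum is 48.
One optimal route: Base → #101 → #103 → #102 → #104 → Base (or its reverse).

Shortest round trip = 48.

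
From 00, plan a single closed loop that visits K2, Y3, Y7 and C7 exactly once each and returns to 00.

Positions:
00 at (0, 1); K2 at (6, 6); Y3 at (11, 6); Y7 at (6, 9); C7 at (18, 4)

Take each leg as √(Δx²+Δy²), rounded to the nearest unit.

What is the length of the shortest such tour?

Minimum total distance: 42.

There are 12 distinct closed tours to check (reversals are equivalent).
00 → K2 → Y3 → Y7 → C7 → 00: 8+5+6+13+18 = 50
00 → K2 → Y3 → C7 → Y7 → 00: 8+5+7+13+10 = 43
00 → K2 → Y7 → Y3 → C7 → 00: 8+3+6+7+18 = 42
00 → K2 → Y7 → C7 → Y3 → 00: 8+3+13+7+12 = 43
00 → K2 → C7 → Y3 → Y7 → 00: 8+12+7+6+10 = 43
00 → K2 → C7 → Y7 → Y3 → 00: 8+12+13+6+12 = 51
00 → Y3 → K2 → Y7 → C7 → 00: 12+5+3+13+18 = 51
00 → Y3 → K2 → C7 → Y7 → 00: 12+5+12+13+10 = 52
00 → Y3 → Y7 → K2 → C7 → 00: 12+6+3+12+18 = 51
00 → Y3 → C7 → K2 → Y7 → 00: 12+7+12+3+10 = 44
00 → Y7 → K2 → Y3 → C7 → 00: 10+3+5+7+18 = 43
00 → Y7 → Y3 → K2 → C7 → 00: 10+6+5+12+18 = 51
The minimum is 42.
One optimal route: 00 → K2 → Y7 → Y3 → C7 → 00 (or its reverse).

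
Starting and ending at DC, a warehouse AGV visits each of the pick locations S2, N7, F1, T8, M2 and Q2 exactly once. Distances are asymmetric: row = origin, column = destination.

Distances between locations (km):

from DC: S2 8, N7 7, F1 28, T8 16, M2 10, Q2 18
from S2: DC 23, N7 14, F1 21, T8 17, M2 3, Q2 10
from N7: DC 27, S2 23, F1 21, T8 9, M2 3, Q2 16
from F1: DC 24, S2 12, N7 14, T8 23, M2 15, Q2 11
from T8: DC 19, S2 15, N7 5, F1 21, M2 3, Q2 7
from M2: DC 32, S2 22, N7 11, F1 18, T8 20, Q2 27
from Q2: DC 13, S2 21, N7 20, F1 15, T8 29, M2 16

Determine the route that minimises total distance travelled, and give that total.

Shortest round trip = 72 km.

DC→S2→N7→F1→T8→M2→Q2→DC: 8+14+21+23+3+27+13 = 109
DC→S2→N7→F1→T8→Q2→M2→DC: 8+14+21+23+7+16+32 = 121
DC→S2→N7→F1→M2→T8→Q2→DC: 8+14+21+15+20+7+13 = 98
DC→S2→N7→F1→M2→Q2→T8→DC: 8+14+21+15+27+29+19 = 133
DC→S2→N7→F1→Q2→T8→M2→DC: 8+14+21+11+29+3+32 = 118
DC→S2→N7→F1→Q2→M2→T8→DC: 8+14+21+11+16+20+19 = 109
DC→S2→N7→T8→F1→M2→Q2→DC: 8+14+9+21+15+27+13 = 107
DC→S2→N7→T8→F1→Q2→M2→DC: 8+14+9+21+11+16+32 = 111
… (712 more)
DC→S2→M2→F1→N7→T8→Q2→DC: 8+3+18+14+9+7+13 = 72  ← best
The minimum is 72.
One optimal route: DC → S2 → M2 → F1 → N7 → T8 → Q2 → DC.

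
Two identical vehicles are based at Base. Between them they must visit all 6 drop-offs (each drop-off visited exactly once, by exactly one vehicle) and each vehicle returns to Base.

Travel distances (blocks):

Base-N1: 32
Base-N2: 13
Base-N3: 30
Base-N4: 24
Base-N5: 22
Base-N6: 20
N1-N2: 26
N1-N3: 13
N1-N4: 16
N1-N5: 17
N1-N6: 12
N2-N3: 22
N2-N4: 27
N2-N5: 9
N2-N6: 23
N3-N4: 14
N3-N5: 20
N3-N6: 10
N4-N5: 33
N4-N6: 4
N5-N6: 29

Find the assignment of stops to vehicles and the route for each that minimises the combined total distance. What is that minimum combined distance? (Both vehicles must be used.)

Check every non-empty split of the stops between the two vehicles; for each half take its own optimal tour:
  {N1} + {N2, N3, N4, N5, N6}: 64 + 80 = 144
  {N2} + {N1, N3, N4, N5, N6}: 26 + 90 = 116
  {N1, N2} + {N3, N4, N5, N6}: 71 + 80 = 151
  {N3} + {N1, N2, N4, N5, N6}: 60 + 79 = 139
  {N1, N3} + {N2, N4, N5, N6}: 75 + 79 = 154
  {N2, N3} + {N1, N4, N5, N6}: 65 + 79 = 144
  … (31 splits in total)
Best: vehicle 1 Base → N2 → Base = 26; vehicle 2 Base → N4 → N6 → N3 → N1 → N5 → Base = 90; combined 116.

Minimum combined distance: 116 blocks.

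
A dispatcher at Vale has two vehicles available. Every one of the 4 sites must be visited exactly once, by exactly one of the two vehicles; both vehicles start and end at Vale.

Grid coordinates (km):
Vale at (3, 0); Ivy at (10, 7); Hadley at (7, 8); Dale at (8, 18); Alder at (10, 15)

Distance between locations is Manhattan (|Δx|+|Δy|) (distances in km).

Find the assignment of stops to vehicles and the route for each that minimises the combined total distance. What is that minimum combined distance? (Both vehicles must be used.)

Minimum combined distance: 74 km.

Try each way of splitting the stops between the two vehicles (each non-empty) and, for each split, find the best tour for each vehicle:
  {Ivy} + {Hadley, Dale, Alder}: 28 + 50 = 78
  {Hadley} + {Ivy, Dale, Alder}: 24 + 50 = 74
  {Ivy, Hadley} + {Dale, Alder}: 30 + 50 = 80
  {Dale} + {Ivy, Hadley, Alder}: 46 + 44 = 90
  {Ivy, Dale} + {Hadley, Alder}: 50 + 44 = 94
  {Hadley, Dale} + {Ivy, Alder}: 46 + 44 = 90
  … (7 splits in total)
Best: vehicle 1 Vale → Hadley → Vale = 24; vehicle 2 Vale → Ivy → Alder → Dale → Vale = 50; combined 74.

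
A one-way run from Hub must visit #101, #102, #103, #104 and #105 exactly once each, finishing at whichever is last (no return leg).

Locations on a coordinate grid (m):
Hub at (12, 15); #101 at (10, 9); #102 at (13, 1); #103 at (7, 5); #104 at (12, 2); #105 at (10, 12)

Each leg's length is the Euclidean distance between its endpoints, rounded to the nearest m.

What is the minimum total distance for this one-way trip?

19 m — the minimum one-way total.

There are 5! = 120 possible orderings.
Hub→#101→#102→#103→#104→#105: 6+9+7+6+10 = 38
Hub→#101→#102→#103→#105→#104: 6+9+7+8+10 = 40
Hub→#101→#102→#104→#103→#105: 6+9+1+6+8 = 30
Hub→#101→#102→#104→#105→#103: 6+9+1+10+8 = 34
Hub→#101→#102→#105→#103→#104: 6+9+11+8+6 = 40
Hub→#101→#102→#105→#104→#103: 6+9+11+10+6 = 42
Hub→#101→#103→#102→#104→#105: 6+5+7+1+10 = 29
Hub→#101→#103→#102→#105→#104: 6+5+7+11+10 = 39
Hub→#101→#103→#104→#102→#105: 6+5+6+1+11 = 29
Hub→#101→#103→#104→#105→#102: 6+5+6+10+11 = 38
Hub→#101→#103→#105→#102→#104: 6+5+8+11+1 = 31
Hub→#101→#103→#105→#104→#102: 6+5+8+10+1 = 30
Hub→#101→#104→#102→#103→#105: 6+7+1+7+8 = 29
Hub→#101→#104→#102→#105→#103: 6+7+1+11+8 = 33
… (106 more)
Hub→#105→#101→#103→#104→#102: 4+3+5+6+1 = 19  ← best
The minimum is 19.
One shortest path: Hub → #105 → #101 → #103 → #104 → #102.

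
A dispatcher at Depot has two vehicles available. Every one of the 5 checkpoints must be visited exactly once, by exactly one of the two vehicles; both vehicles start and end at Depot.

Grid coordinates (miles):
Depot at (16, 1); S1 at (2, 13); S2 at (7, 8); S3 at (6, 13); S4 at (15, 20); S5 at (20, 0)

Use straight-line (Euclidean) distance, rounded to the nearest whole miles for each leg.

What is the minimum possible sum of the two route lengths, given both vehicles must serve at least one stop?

There are 2^4 − 1 = 15 ways to divide the 5 stops into two non-empty groups. For each, the best each vehicle can do is its own shortest tour through its group:
  {S1} + {S2, S3, S4, S5}: 36 + 52 = 88
  {S2} + {S1, S3, S4, S5}: 22 + 58 = 80
  {S1, S2} + {S3, S4, S5}: 36 + 52 = 88
  {S3} + {S1, S2, S4, S5}: 32 + 58 = 90
  {S1, S3} + {S2, S4, S5}: 38 + 50 = 88
  {S2, S3} + {S1, S4, S5}: 32 + 58 = 90
  … (15 splits in total)
  {S1, S2, S3, S4} + {S5}: 52 + 8 = 60  ← best
Best: vehicle 1 Depot → S2 → S1 → S3 → S4 → Depot = 52; vehicle 2 Depot → S5 → Depot = 8; combined 60.

Minimum combined distance: 60 miles.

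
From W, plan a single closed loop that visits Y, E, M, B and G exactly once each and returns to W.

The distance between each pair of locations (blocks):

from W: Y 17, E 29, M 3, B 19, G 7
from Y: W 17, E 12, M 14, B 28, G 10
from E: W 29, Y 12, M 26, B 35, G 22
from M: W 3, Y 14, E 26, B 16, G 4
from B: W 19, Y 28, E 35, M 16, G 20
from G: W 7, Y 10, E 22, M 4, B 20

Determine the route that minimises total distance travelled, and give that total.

Shortest round trip = 83 blocks.

W - Y - E - M - B - G - W: 17+12+26+16+20+7 = 98
W - Y - E - M - G - B - W: 17+12+26+4+20+19 = 98
W - Y - E - B - M - G - W: 17+12+35+16+4+7 = 91
W - Y - E - B - G - M - W: 17+12+35+20+4+3 = 91
W - Y - E - G - M - B - W: 17+12+22+4+16+19 = 90
W - Y - E - G - B - M - W: 17+12+22+20+16+3 = 90
W - Y - M - E - B - G - W: 17+14+26+35+20+7 = 119
W - Y - M - E - G - B - W: 17+14+26+22+20+19 = 118
W - Y - M - B - E - G - W: 17+14+16+35+22+7 = 111
W - Y - M - B - G - E - W: 17+14+16+20+22+29 = 118
W - Y - M - G - E - B - W: 17+14+4+22+35+19 = 111
W - Y - M - G - B - E - W: 17+14+4+20+35+29 = 119
W - Y - B - E - M - G - W: 17+28+35+26+4+7 = 117
W - Y - B - E - G - M - W: 17+28+35+22+4+3 = 109
… (46 more)
W - M - B - E - Y - G - W: 3+16+35+12+10+7 = 83  ← best
The minimum is 83.
One optimal route: W → M → B → E → Y → G → W (or its reverse).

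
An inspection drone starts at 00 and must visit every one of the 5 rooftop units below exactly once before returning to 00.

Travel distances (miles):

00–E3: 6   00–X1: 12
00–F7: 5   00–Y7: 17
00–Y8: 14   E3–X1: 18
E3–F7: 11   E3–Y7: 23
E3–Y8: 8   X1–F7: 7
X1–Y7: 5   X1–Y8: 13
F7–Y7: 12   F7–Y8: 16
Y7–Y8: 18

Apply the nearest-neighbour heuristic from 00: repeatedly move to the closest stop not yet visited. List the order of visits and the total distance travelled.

Total distance 49 miles via the nearest-neighbour route 00 → F7 → X1 → Y7 → Y8 → E3 → 00.

00 → [F7:5 / E3:6 / X1:12 / Y8:14 / Y7:17] → F7 (5)
F7 → [X1:7 / E3:11 / Y7:12 / Y8:16] → X1 (7)
X1 → [Y7:5 / Y8:13 / E3:18] → Y7 (5)
Y7 → [Y8:18 / E3:23] → Y8 (18)
Y8 → [E3:8] → E3 (8)
Return E3→00: 6.
Total = 5 + 7 + 5 + 18 + 8 + 6 = 49.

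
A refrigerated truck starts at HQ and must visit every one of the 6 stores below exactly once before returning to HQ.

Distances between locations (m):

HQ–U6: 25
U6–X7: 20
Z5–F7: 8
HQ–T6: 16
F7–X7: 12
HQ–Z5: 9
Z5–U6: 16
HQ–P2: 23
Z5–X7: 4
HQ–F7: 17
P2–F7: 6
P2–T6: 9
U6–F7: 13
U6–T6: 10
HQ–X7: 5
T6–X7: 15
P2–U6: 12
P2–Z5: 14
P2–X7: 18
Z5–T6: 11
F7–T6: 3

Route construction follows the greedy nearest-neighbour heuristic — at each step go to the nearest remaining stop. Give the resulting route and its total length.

Nearest-neighbour total = 66 m; route HQ → X7 → Z5 → F7 → T6 → P2 → U6 → HQ.

At HQ the remaining stops are X7 5, Z5 9, T6 16, F7 17, P2 23, U6 25; go to X7.
At X7 the remaining stops are Z5 4, F7 12, T6 15, P2 18, U6 20; go to Z5.
At Z5 the remaining stops are F7 8, T6 11, P2 14, U6 16; go to F7.
At F7 the remaining stops are T6 3, P2 6, U6 13; go to T6.
At T6 the remaining stops are P2 9, U6 10; go to P2.
At P2 the remaining stops are U6 12; go to U6.
Return U6→HQ: 25.
Total = 5 + 4 + 8 + 3 + 9 + 12 + 25 = 66.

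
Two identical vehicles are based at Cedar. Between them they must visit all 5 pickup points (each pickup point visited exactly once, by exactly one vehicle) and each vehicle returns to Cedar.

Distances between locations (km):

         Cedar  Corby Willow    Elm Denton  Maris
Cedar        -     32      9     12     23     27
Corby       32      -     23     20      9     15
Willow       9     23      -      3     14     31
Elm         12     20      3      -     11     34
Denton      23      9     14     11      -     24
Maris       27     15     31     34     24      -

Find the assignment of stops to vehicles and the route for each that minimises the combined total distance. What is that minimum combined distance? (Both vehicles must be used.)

Minimum combined distance: 92 km.

Check every non-empty split of the stops between the two vehicles; for each half take its own optimal tour:
  {Corby} + {Willow, Elm, Denton, Maris}: 64 + 74 = 138
  {Willow} + {Corby, Elm, Denton, Maris}: 18 + 74 = 92
  {Corby, Willow} + {Elm, Denton, Maris}: 64 + 74 = 138
  {Elm} + {Corby, Willow, Denton, Maris}: 24 + 74 = 98
  {Corby, Elm} + {Willow, Denton, Maris}: 64 + 74 = 138
  {Willow, Elm} + {Corby, Denton, Maris}: 24 + 74 = 98
  … (15 splits in total)
Best: vehicle 1 Cedar → Willow → Cedar = 18; vehicle 2 Cedar → Elm → Denton → Corby → Maris → Cedar = 74; combined 92.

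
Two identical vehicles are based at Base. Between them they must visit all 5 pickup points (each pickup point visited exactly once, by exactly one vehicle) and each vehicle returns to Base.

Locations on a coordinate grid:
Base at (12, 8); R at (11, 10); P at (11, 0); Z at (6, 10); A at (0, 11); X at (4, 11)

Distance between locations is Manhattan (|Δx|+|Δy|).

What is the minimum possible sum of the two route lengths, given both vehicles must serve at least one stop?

Try each way of splitting the stops between the two vehicles (each non-empty) and, for each split, find the best tour for each vehicle:
  {R} + {P, Z, A, X}: 6 + 46 = 52
  {P} + {R, Z, A, X}: 18 + 30 = 48
  {R, P} + {Z, A, X}: 22 + 30 = 52
  {Z} + {R, P, A, X}: 16 + 46 = 62
  {R, Z} + {P, A, X}: 16 + 46 = 62
  {P, Z} + {R, A, X}: 32 + 30 = 62
  … (15 splits in total)
Best: vehicle 1 Base → P → Base = 18; vehicle 2 Base → R → Z → A → X → Base = 30; combined 48.

48 — the smallest possible combined total.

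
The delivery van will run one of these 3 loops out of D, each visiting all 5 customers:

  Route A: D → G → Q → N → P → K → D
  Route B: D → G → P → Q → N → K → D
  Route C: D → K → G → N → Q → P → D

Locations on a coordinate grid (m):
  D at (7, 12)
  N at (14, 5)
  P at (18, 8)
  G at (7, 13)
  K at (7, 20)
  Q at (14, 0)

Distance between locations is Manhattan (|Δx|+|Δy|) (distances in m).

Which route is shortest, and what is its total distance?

Shortest is Route C, total 62 m.

Route A: 1 + 20 + 5 + 7 + 23 + 8 = 64
Route B: 1 + 16 + 12 + 5 + 22 + 8 = 64
Route C: 8 + 7 + 15 + 5 + 12 + 15 = 62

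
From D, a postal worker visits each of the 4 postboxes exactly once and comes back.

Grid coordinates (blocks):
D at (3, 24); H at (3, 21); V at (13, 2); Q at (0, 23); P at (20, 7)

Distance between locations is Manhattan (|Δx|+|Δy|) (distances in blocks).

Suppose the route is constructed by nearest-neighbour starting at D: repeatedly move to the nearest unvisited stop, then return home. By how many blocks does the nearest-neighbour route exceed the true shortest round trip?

The nearest-neighbour route is 4 blocks longer than optimal.

From D: H=3, Q=4, V=32, P=34 → choose H (3).
From H: Q=5, V=29, P=31 → choose Q (5).
From Q: V=34, P=36 → choose V (34).
From V: P=12 → choose P (12).
NN route D → H → Q → V → P → D costs 88.
Optimal: D → H → V → P → Q → D costs 84 (by enumerating all 12 distinct tours).
Excess = 88 − 84 = 4.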